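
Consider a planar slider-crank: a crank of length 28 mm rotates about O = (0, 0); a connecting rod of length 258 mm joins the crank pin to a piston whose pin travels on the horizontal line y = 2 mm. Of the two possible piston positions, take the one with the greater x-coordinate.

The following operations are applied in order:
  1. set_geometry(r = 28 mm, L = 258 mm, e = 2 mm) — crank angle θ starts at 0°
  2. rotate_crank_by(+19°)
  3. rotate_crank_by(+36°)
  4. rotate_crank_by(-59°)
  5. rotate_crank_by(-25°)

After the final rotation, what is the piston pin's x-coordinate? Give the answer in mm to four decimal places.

282.0188

set_geometry: r = 28 mm, L = 258 mm, e = 2 mm; θ ← 0°
rotate_crank_by(+19°): θ ← 0° +19° = 19°
rotate_crank_by(+36°): θ ← 19° +36° = 55°
rotate_crank_by(-59°): θ ← 55° -59° = -4°
rotate_crank_by(-25°): θ ← -4° -25° = -29°
crank pin P = (r cos θ, r sin θ) = (24.489352, -13.574669)
h = r sin θ − e = -13.574669 − 2 = -15.574669
x = r cos θ + √(L² − h²) = 24.489352 + √(66564.0 − 242.5703) = 24.489352 + 257.529473 = 282.018825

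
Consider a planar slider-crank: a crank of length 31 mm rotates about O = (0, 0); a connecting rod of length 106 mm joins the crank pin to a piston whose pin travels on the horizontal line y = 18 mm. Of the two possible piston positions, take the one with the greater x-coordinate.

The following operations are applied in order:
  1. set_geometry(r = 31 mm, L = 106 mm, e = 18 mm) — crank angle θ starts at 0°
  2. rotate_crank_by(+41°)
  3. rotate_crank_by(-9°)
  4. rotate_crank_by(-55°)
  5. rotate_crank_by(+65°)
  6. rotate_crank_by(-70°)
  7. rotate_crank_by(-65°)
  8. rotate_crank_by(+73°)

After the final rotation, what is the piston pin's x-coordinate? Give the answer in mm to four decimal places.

set_geometry: r = 31 mm, L = 106 mm, e = 18 mm; θ ← 0°
rotate_crank_by(+41°): θ ← 0° +41° = 41°
rotate_crank_by(-9°): θ ← 41° -9° = 32°
rotate_crank_by(-55°): θ ← 32° -55° = -23°
rotate_crank_by(+65°): θ ← -23° +65° = 42°
rotate_crank_by(-70°): θ ← 42° -70° = -28°
rotate_crank_by(-65°): θ ← -28° -65° = -93°
rotate_crank_by(+73°): θ ← -93° +73° = -20°
crank pin P = (r cos θ, r sin θ) = (29.130471, -10.602624)
h = r sin θ − e = -10.602624 − 18 = -28.602624
x = r cos θ + √(L² − h²) = 29.130471 + √(11236.0 − 818.1101) = 29.130471 + 102.068065 = 131.198536

131.1985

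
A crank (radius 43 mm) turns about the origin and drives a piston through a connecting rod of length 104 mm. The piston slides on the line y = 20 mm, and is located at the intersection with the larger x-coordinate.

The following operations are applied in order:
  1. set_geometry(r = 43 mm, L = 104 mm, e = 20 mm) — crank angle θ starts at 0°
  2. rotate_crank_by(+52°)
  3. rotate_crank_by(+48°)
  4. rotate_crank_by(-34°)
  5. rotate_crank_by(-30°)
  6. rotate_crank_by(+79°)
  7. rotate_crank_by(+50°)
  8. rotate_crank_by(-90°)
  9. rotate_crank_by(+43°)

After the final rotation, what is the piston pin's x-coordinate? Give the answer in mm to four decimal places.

82.2490

set_geometry: r = 43 mm, L = 104 mm, e = 20 mm; θ ← 0°
rotate_crank_by(+52°): θ ← 0° +52° = 52°
rotate_crank_by(+48°): θ ← 52° +48° = 100°
rotate_crank_by(-34°): θ ← 100° -34° = 66°
rotate_crank_by(-30°): θ ← 66° -30° = 36°
rotate_crank_by(+79°): θ ← 36° +79° = 115°
rotate_crank_by(+50°): θ ← 115° +50° = 165°
rotate_crank_by(-90°): θ ← 165° -90° = 75°
rotate_crank_by(+43°): θ ← 75° +43° = 118°
crank pin P = (r cos θ, r sin θ) = (-20.187277, 37.966746)
h = r sin θ − e = 37.966746 − 20 = 17.966746
x = r cos θ + √(L² − h²) = -20.187277 + √(10816.0 − 322.8040) = -20.187277 + 102.436302 = 82.249025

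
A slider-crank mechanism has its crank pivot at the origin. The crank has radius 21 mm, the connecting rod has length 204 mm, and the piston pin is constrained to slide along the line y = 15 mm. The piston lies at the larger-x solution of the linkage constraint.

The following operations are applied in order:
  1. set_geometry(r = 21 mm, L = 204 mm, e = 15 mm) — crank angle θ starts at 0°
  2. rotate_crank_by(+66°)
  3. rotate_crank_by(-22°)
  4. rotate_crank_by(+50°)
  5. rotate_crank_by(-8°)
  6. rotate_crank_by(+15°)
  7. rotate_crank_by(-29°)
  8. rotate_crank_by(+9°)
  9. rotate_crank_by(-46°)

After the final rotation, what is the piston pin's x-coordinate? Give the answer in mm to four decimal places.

221.1808

set_geometry: r = 21 mm, L = 204 mm, e = 15 mm; θ ← 0°
rotate_crank_by(+66°): θ ← 0° +66° = 66°
rotate_crank_by(-22°): θ ← 66° -22° = 44°
rotate_crank_by(+50°): θ ← 44° +50° = 94°
rotate_crank_by(-8°): θ ← 94° -8° = 86°
rotate_crank_by(+15°): θ ← 86° +15° = 101°
rotate_crank_by(-29°): θ ← 101° -29° = 72°
rotate_crank_by(+9°): θ ← 72° +9° = 81°
rotate_crank_by(-46°): θ ← 81° -46° = 35°
crank pin P = (r cos θ, r sin θ) = (17.202193, 12.045105)
h = r sin θ − e = 12.045105 − 15 = -2.954895
x = r cos θ + √(L² − h²) = 17.202193 + √(41616.0 − 8.7314) = 17.202193 + 203.978598 = 221.180791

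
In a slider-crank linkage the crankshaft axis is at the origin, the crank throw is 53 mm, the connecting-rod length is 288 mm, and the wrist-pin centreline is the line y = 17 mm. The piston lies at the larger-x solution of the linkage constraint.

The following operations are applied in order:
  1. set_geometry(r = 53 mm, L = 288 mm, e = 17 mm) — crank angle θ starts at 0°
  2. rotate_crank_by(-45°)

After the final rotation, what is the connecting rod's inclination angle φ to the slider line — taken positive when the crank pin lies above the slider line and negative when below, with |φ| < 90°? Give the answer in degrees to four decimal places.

-10.9035

set_geometry: r = 53 mm, L = 288 mm, e = 17 mm; θ ← 0°
rotate_crank_by(-45°): θ ← 0° -45° = -45°
crank pin P = (r cos θ, r sin θ) = (37.476659, -37.476659)
h = r sin θ − e = -37.476659 − 17 = -54.476659
sin φ = h / L = -54.476659 / 288 = -0.18915507
φ = arcsin(-0.18915507) = -10.903479°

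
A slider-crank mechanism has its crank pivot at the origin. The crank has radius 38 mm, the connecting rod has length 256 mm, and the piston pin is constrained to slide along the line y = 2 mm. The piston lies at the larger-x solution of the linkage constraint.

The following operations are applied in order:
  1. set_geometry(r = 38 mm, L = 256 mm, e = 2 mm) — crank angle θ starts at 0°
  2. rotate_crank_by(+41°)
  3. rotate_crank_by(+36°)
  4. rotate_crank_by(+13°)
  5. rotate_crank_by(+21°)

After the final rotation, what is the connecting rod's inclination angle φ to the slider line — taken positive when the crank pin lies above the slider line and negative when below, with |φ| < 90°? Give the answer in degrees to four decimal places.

set_geometry: r = 38 mm, L = 256 mm, e = 2 mm; θ ← 0°
rotate_crank_by(+41°): θ ← 0° +41° = 41°
rotate_crank_by(+36°): θ ← 41° +36° = 77°
rotate_crank_by(+13°): θ ← 77° +13° = 90°
rotate_crank_by(+21°): θ ← 90° +21° = 111°
crank pin P = (r cos θ, r sin θ) = (-13.617982, 35.476056)
h = r sin θ − e = 35.476056 − 2 = 33.476056
sin φ = h / L = 33.476056 / 256 = 0.13076584
φ = arcsin(0.13076584) = 7.513850°

7.5138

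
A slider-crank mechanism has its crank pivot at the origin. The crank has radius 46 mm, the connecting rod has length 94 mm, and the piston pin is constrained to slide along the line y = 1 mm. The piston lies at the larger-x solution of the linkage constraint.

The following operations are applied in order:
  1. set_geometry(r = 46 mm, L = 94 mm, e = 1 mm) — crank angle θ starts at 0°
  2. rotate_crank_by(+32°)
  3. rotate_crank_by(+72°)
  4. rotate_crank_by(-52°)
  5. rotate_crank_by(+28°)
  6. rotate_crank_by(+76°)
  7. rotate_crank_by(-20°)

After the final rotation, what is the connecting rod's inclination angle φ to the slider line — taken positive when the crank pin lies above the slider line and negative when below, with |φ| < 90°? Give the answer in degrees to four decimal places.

set_geometry: r = 46 mm, L = 94 mm, e = 1 mm; θ ← 0°
rotate_crank_by(+32°): θ ← 0° +32° = 32°
rotate_crank_by(+72°): θ ← 32° +72° = 104°
rotate_crank_by(-52°): θ ← 104° -52° = 52°
rotate_crank_by(+28°): θ ← 52° +28° = 80°
rotate_crank_by(+76°): θ ← 80° +76° = 156°
rotate_crank_by(-20°): θ ← 156° -20° = 136°
crank pin P = (r cos θ, r sin θ) = (-33.089631, 31.954285)
h = r sin θ − e = 31.954285 − 1 = 30.954285
sin φ = h / L = 30.954285 / 94 = 0.32930090
φ = arcsin(0.32930090) = 19.226349°

19.2263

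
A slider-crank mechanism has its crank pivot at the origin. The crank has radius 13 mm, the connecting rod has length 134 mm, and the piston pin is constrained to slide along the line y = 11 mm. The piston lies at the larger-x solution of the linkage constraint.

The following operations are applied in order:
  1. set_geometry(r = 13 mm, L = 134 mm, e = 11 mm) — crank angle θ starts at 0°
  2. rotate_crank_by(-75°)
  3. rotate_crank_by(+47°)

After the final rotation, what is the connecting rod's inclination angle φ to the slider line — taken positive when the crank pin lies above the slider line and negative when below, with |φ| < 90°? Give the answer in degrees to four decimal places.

set_geometry: r = 13 mm, L = 134 mm, e = 11 mm; θ ← 0°
rotate_crank_by(-75°): θ ← 0° -75° = -75°
rotate_crank_by(+47°): θ ← -75° +47° = -28°
crank pin P = (r cos θ, r sin θ) = (11.478319, -6.103130)
h = r sin θ − e = -6.103130 − 11 = -17.103130
sin φ = h / L = -17.103130 / 134 = -0.12763530
φ = arcsin(-0.12763530) = -7.332967°

-7.3330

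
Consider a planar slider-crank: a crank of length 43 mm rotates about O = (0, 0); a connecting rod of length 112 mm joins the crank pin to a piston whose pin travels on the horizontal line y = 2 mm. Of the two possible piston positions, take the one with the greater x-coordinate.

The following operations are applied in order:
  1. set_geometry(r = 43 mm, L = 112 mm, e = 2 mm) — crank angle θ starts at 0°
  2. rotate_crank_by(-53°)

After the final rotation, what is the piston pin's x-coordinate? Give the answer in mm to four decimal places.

set_geometry: r = 43 mm, L = 112 mm, e = 2 mm; θ ← 0°
rotate_crank_by(-53°): θ ← 0° -53° = -53°
crank pin P = (r cos θ, r sin θ) = (25.878046, -34.341327)
h = r sin θ − e = -34.341327 − 2 = -36.341327
x = r cos θ + √(L² − h²) = 25.878046 + √(12544.0 − 1320.6920) = 25.878046 + 105.940115 = 131.818161

131.8182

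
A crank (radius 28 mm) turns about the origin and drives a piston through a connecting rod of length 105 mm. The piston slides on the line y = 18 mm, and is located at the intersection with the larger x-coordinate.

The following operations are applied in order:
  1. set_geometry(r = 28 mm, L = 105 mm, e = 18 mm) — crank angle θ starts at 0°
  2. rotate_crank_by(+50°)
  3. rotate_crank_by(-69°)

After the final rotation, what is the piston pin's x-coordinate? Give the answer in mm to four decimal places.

127.9128

set_geometry: r = 28 mm, L = 105 mm, e = 18 mm; θ ← 0°
rotate_crank_by(+50°): θ ← 0° +50° = 50°
rotate_crank_by(-69°): θ ← 50° -69° = -19°
crank pin P = (r cos θ, r sin θ) = (26.474520, -9.115908)
h = r sin θ − e = -9.115908 − 18 = -27.115908
x = r cos θ + √(L² − h²) = 26.474520 + √(11025.0 − 735.2725) = 26.474520 + 101.438294 = 127.912814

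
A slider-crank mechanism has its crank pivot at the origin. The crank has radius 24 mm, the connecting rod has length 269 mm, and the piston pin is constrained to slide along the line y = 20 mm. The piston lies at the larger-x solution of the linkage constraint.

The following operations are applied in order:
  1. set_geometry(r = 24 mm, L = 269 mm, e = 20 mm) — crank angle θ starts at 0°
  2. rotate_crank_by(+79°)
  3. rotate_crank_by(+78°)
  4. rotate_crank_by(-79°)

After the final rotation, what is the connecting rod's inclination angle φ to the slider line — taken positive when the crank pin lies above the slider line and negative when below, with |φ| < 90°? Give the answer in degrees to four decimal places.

0.7403

set_geometry: r = 24 mm, L = 269 mm, e = 20 mm; θ ← 0°
rotate_crank_by(+79°): θ ← 0° +79° = 79°
rotate_crank_by(+78°): θ ← 79° +78° = 157°
rotate_crank_by(-79°): θ ← 157° -79° = 78°
crank pin P = (r cos θ, r sin θ) = (4.989881, 23.475542)
h = r sin θ − e = 23.475542 − 20 = 3.475542
sin φ = h / L = 3.475542 / 269 = 0.01292023
φ = arcsin(0.01292023) = 0.740295°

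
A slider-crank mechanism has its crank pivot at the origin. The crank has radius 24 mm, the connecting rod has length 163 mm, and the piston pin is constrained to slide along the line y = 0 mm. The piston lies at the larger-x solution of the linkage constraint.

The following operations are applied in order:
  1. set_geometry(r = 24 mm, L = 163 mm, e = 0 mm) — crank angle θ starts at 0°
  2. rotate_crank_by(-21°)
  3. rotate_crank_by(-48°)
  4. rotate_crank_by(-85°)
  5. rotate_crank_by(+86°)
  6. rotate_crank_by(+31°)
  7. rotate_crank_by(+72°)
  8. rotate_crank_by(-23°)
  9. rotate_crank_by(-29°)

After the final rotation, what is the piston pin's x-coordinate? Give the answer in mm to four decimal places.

185.8002

set_geometry: r = 24 mm, L = 163 mm, e = 0 mm; θ ← 0°
rotate_crank_by(-21°): θ ← 0° -21° = -21°
rotate_crank_by(-48°): θ ← -21° -48° = -69°
rotate_crank_by(-85°): θ ← -69° -85° = -154°
rotate_crank_by(+86°): θ ← -154° +86° = -68°
rotate_crank_by(+31°): θ ← -68° +31° = -37°
rotate_crank_by(+72°): θ ← -37° +72° = 35°
rotate_crank_by(-23°): θ ← 35° -23° = 12°
rotate_crank_by(-29°): θ ← 12° -29° = -17°
crank pin P = (r cos θ, r sin θ) = (22.951314, -7.016921)
h = r sin θ − e = -7.016921 − 0 = -7.016921
x = r cos θ + √(L² − h²) = 22.951314 + √(26569.0 − 49.2372) = 22.951314 + 162.848896 = 185.800210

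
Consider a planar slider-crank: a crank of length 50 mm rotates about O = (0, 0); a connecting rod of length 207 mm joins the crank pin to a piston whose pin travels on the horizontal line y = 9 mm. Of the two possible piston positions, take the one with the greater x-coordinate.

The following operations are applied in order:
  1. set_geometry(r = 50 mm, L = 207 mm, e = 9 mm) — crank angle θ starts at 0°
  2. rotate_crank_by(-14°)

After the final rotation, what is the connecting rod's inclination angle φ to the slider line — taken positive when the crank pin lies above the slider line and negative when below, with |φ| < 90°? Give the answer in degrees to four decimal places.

set_geometry: r = 50 mm, L = 207 mm, e = 9 mm; θ ← 0°
rotate_crank_by(-14°): θ ← 0° -14° = -14°
crank pin P = (r cos θ, r sin θ) = (48.514786, -12.096095)
h = r sin θ − e = -12.096095 − 9 = -21.096095
sin φ = h / L = -21.096095 / 207 = -0.10191350
φ = arcsin(-0.10191350) = -5.849369°

-5.8494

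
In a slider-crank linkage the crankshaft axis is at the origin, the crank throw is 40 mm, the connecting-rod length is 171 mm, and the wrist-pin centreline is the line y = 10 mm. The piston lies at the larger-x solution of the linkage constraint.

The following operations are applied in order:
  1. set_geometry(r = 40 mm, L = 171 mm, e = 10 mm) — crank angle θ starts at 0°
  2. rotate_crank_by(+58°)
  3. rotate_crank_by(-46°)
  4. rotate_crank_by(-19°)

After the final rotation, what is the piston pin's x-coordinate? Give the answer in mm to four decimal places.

set_geometry: r = 40 mm, L = 171 mm, e = 10 mm; θ ← 0°
rotate_crank_by(+58°): θ ← 0° +58° = 58°
rotate_crank_by(-46°): θ ← 58° -46° = 12°
rotate_crank_by(-19°): θ ← 12° -19° = -7°
crank pin P = (r cos θ, r sin θ) = (39.701846, -4.874774)
h = r sin θ − e = -4.874774 − 10 = -14.874774
x = r cos θ + √(L² − h²) = 39.701846 + √(29241.0 − 221.2589) = 39.701846 + 170.351816 = 210.053662

210.0537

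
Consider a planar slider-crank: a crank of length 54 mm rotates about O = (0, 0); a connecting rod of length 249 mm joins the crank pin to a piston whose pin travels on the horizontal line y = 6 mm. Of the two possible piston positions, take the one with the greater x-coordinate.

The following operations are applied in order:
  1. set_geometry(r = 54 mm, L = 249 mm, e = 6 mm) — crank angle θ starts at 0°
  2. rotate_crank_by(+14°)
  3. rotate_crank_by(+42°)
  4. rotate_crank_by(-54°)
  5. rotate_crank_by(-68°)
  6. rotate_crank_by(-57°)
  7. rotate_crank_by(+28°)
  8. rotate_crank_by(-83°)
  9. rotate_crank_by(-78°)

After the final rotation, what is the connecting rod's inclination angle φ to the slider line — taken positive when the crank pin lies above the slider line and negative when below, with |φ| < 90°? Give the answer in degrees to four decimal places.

set_geometry: r = 54 mm, L = 249 mm, e = 6 mm; θ ← 0°
rotate_crank_by(+14°): θ ← 0° +14° = 14°
rotate_crank_by(+42°): θ ← 14° +42° = 56°
rotate_crank_by(-54°): θ ← 56° -54° = 2°
rotate_crank_by(-68°): θ ← 2° -68° = -66°
rotate_crank_by(-57°): θ ← -66° -57° = -123°
rotate_crank_by(+28°): θ ← -123° +28° = -95°
rotate_crank_by(-83°): θ ← -95° -83° = -178°
rotate_crank_by(-78°): θ ← -178° -78° = -256°
crank pin P = (r cos θ, r sin θ) = (-13.063782, 52.395969)
h = r sin θ − e = 52.395969 − 6 = 46.395969
sin φ = h / L = 46.395969 / 249 = 0.18632919
φ = arcsin(0.18632919) = 10.738637°

10.7386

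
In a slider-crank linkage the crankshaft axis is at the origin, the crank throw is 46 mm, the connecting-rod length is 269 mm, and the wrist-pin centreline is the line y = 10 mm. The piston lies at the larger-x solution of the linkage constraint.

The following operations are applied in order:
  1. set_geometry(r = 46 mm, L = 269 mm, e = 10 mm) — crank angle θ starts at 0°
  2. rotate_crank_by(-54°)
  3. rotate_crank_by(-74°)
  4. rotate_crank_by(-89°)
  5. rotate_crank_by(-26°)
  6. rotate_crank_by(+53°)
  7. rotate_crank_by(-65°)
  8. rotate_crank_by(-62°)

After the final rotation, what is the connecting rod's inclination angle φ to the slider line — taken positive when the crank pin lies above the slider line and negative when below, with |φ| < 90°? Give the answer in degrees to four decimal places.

4.5569

set_geometry: r = 46 mm, L = 269 mm, e = 10 mm; θ ← 0°
rotate_crank_by(-54°): θ ← 0° -54° = -54°
rotate_crank_by(-74°): θ ← -54° -74° = -128°
rotate_crank_by(-89°): θ ← -128° -89° = -217°
rotate_crank_by(-26°): θ ← -217° -26° = -243°
rotate_crank_by(+53°): θ ← -243° +53° = -190°
rotate_crank_by(-65°): θ ← -190° -65° = -255°
rotate_crank_by(-62°): θ ← -255° -62° = -317°
crank pin P = (r cos θ, r sin θ) = (33.642270, 31.371925)
h = r sin θ − e = 31.371925 − 10 = 21.371925
sin φ = h / L = 21.371925 / 269 = 0.07944953
φ = arcsin(0.07944953) = 4.556926°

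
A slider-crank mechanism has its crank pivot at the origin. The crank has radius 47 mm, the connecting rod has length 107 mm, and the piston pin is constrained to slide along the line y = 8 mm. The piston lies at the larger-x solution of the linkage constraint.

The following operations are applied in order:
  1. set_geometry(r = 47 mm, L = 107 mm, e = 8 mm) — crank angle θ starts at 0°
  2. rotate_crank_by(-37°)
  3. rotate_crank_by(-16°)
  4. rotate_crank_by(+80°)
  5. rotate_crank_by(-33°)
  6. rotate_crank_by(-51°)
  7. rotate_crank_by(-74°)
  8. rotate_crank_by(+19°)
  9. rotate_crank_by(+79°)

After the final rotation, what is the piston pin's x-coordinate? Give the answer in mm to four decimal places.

set_geometry: r = 47 mm, L = 107 mm, e = 8 mm; θ ← 0°
rotate_crank_by(-37°): θ ← 0° -37° = -37°
rotate_crank_by(-16°): θ ← -37° -16° = -53°
rotate_crank_by(+80°): θ ← -53° +80° = 27°
rotate_crank_by(-33°): θ ← 27° -33° = -6°
rotate_crank_by(-51°): θ ← -6° -51° = -57°
rotate_crank_by(-74°): θ ← -57° -74° = -131°
rotate_crank_by(+19°): θ ← -131° +19° = -112°
rotate_crank_by(+79°): θ ← -112° +79° = -33°
crank pin P = (r cos θ, r sin θ) = (39.417517, -25.598035)
h = r sin θ − e = -25.598035 − 8 = -33.598035
x = r cos θ + √(L² − h²) = 39.417517 + √(11449.0 − 1128.8279) = 39.417517 + 101.588248 = 141.005764

141.0058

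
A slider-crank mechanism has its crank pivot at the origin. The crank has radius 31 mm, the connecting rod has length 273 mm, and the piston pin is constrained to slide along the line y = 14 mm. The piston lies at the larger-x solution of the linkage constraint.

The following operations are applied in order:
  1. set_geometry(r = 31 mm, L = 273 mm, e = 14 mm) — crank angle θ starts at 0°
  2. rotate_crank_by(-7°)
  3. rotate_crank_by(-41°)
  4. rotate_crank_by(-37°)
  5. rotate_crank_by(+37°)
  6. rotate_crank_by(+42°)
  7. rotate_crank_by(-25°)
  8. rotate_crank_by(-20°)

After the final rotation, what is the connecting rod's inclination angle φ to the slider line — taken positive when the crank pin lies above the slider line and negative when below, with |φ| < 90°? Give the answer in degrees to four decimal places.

set_geometry: r = 31 mm, L = 273 mm, e = 14 mm; θ ← 0°
rotate_crank_by(-7°): θ ← 0° -7° = -7°
rotate_crank_by(-41°): θ ← -7° -41° = -48°
rotate_crank_by(-37°): θ ← -48° -37° = -85°
rotate_crank_by(+37°): θ ← -85° +37° = -48°
rotate_crank_by(+42°): θ ← -48° +42° = -6°
rotate_crank_by(-25°): θ ← -6° -25° = -31°
rotate_crank_by(-20°): θ ← -31° -20° = -51°
crank pin P = (r cos θ, r sin θ) = (19.508932, -24.091525)
h = r sin θ − e = -24.091525 − 14 = -38.091525
sin φ = h / L = -38.091525 / 273 = -0.13952939
φ = arcsin(-0.13952939) = -8.020615°

-8.0206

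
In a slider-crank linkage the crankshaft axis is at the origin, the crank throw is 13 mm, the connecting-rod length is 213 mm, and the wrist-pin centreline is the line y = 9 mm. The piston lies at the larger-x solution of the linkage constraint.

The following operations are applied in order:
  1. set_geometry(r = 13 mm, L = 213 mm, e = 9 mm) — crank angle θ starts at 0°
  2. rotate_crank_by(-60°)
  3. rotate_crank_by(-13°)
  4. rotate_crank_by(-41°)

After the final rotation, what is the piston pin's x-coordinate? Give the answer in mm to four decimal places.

206.6869

set_geometry: r = 13 mm, L = 213 mm, e = 9 mm; θ ← 0°
rotate_crank_by(-60°): θ ← 0° -60° = -60°
rotate_crank_by(-13°): θ ← -60° -13° = -73°
rotate_crank_by(-41°): θ ← -73° -41° = -114°
crank pin P = (r cos θ, r sin θ) = (-5.287576, -11.876091)
h = r sin θ − e = -11.876091 − 9 = -20.876091
x = r cos θ + √(L² − h²) = -5.287576 + √(45369.0 − 435.8112) = -5.287576 + 211.974500 = 206.686924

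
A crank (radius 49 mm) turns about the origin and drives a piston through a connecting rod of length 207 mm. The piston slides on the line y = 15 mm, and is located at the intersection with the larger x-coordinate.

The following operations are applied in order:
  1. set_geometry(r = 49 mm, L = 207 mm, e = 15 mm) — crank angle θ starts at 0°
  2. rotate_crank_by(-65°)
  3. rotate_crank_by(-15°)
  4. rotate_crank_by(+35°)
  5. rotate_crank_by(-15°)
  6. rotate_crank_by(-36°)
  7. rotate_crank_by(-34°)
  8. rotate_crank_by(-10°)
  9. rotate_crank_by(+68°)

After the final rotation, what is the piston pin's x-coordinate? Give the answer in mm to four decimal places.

set_geometry: r = 49 mm, L = 207 mm, e = 15 mm; θ ← 0°
rotate_crank_by(-65°): θ ← 0° -65° = -65°
rotate_crank_by(-15°): θ ← -65° -15° = -80°
rotate_crank_by(+35°): θ ← -80° +35° = -45°
rotate_crank_by(-15°): θ ← -45° -15° = -60°
rotate_crank_by(-36°): θ ← -60° -36° = -96°
rotate_crank_by(-34°): θ ← -96° -34° = -130°
rotate_crank_by(-10°): θ ← -130° -10° = -140°
rotate_crank_by(+68°): θ ← -140° +68° = -72°
crank pin P = (r cos θ, r sin θ) = (15.141833, -46.601769)
h = r sin θ − e = -46.601769 − 15 = -61.601769
x = r cos θ + √(L² − h²) = 15.141833 + √(42849.0 − 3794.7780) = 15.141833 + 197.621411 = 212.763244

212.7632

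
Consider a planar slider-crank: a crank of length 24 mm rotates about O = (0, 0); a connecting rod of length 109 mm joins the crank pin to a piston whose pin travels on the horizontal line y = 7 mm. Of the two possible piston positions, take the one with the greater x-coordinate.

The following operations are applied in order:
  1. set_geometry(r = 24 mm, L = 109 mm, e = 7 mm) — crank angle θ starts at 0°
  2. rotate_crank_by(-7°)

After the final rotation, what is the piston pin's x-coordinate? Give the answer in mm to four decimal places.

132.3683

set_geometry: r = 24 mm, L = 109 mm, e = 7 mm; θ ← 0°
rotate_crank_by(-7°): θ ← 0° -7° = -7°
crank pin P = (r cos θ, r sin θ) = (23.821108, -2.924864)
h = r sin θ − e = -2.924864 − 7 = -9.924864
x = r cos θ + √(L² − h²) = 23.821108 + √(11881.0 − 98.5029) = 23.821108 + 108.547211 = 132.368319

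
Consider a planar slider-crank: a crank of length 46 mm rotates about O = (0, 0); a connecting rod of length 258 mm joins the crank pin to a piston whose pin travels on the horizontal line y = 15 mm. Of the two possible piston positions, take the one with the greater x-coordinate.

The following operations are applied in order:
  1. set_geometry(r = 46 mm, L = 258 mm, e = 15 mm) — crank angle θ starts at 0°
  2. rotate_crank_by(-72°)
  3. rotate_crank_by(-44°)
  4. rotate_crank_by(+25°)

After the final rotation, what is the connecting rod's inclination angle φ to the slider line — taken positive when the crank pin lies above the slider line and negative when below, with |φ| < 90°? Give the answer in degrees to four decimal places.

-13.6746

set_geometry: r = 46 mm, L = 258 mm, e = 15 mm; θ ← 0°
rotate_crank_by(-72°): θ ← 0° -72° = -72°
rotate_crank_by(-44°): θ ← -72° -44° = -116°
rotate_crank_by(+25°): θ ← -116° +25° = -91°
crank pin P = (r cos θ, r sin θ) = (-0.802811, -45.992994)
h = r sin θ − e = -45.992994 − 15 = -60.992994
sin φ = h / L = -60.992994 / 258 = -0.23640695
φ = arcsin(-0.23640695) = -13.674572°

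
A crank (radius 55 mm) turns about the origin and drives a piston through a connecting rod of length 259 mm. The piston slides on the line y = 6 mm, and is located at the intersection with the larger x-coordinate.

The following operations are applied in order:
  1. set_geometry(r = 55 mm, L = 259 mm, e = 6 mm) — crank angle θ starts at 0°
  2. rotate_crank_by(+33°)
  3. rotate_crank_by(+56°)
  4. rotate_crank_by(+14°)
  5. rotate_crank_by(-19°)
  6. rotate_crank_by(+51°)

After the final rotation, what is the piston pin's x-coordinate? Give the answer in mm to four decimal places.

set_geometry: r = 55 mm, L = 259 mm, e = 6 mm; θ ← 0°
rotate_crank_by(+33°): θ ← 0° +33° = 33°
rotate_crank_by(+56°): θ ← 33° +56° = 89°
rotate_crank_by(+14°): θ ← 89° +14° = 103°
rotate_crank_by(-19°): θ ← 103° -19° = 84°
rotate_crank_by(+51°): θ ← 84° +51° = 135°
crank pin P = (r cos θ, r sin θ) = (-38.890873, 38.890873)
h = r sin θ − e = 38.890873 − 6 = 32.890873
x = r cos θ + √(L² − h²) = -38.890873 + √(67081.0 − 1081.8095) = -38.890873 + 256.903076 = 218.012203

218.0122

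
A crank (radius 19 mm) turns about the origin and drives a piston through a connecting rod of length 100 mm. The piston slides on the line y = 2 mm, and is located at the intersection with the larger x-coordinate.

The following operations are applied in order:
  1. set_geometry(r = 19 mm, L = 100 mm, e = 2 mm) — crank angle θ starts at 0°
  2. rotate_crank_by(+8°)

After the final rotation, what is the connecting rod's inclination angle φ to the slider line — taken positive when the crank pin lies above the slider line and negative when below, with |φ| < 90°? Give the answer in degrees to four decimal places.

set_geometry: r = 19 mm, L = 100 mm, e = 2 mm; θ ← 0°
rotate_crank_by(+8°): θ ← 0° +8° = 8°
crank pin P = (r cos θ, r sin θ) = (18.815093, 2.644289)
h = r sin θ − e = 2.644289 − 2 = 0.644289
sin φ = h / L = 0.644289 / 100 = 0.00644289
φ = arcsin(0.00644289) = 0.369153°

0.3692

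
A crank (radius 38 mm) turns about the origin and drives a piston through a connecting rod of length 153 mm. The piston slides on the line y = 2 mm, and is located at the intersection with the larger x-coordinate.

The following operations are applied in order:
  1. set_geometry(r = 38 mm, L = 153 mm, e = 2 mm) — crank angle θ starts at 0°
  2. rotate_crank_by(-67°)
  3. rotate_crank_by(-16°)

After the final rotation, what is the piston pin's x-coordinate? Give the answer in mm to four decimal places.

set_geometry: r = 38 mm, L = 153 mm, e = 2 mm; θ ← 0°
rotate_crank_by(-67°): θ ← 0° -67° = -67°
rotate_crank_by(-16°): θ ← -67° -16° = -83°
crank pin P = (r cos θ, r sin θ) = (4.631035, -37.716754)
h = r sin θ − e = -37.716754 − 2 = -39.716754
x = r cos θ + √(L² − h²) = 4.631035 + √(23409.0 − 1577.4205) = 4.631035 + 147.755133 = 152.386169

152.3862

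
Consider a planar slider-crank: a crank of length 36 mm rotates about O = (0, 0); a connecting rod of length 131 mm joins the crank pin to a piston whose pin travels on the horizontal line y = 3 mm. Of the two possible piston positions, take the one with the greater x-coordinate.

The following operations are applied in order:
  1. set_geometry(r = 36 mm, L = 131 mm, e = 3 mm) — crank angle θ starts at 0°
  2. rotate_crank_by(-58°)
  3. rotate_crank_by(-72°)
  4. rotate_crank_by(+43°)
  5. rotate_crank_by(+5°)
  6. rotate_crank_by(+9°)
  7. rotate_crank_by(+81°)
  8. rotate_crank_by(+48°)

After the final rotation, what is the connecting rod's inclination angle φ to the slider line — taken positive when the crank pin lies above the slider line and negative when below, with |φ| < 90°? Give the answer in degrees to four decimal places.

11.8252

set_geometry: r = 36 mm, L = 131 mm, e = 3 mm; θ ← 0°
rotate_crank_by(-58°): θ ← 0° -58° = -58°
rotate_crank_by(-72°): θ ← -58° -72° = -130°
rotate_crank_by(+43°): θ ← -130° +43° = -87°
rotate_crank_by(+5°): θ ← -87° +5° = -82°
rotate_crank_by(+9°): θ ← -82° +9° = -73°
rotate_crank_by(+81°): θ ← -73° +81° = 8°
rotate_crank_by(+48°): θ ← 8° +48° = 56°
crank pin P = (r cos θ, r sin θ) = (20.130945, 29.845353)
h = r sin θ − e = 29.845353 − 3 = 26.845353
sin φ = h / L = 26.845353 / 131 = 0.20492636
φ = arcsin(0.20492636) = 11.825188°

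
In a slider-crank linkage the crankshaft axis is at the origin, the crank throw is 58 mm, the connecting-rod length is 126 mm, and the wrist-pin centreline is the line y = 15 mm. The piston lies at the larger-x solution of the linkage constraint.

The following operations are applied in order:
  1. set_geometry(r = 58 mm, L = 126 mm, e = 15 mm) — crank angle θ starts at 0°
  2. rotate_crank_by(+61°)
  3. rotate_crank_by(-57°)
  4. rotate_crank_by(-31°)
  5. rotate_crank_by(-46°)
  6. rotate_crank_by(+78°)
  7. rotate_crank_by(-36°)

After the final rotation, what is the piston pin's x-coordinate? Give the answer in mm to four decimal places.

set_geometry: r = 58 mm, L = 126 mm, e = 15 mm; θ ← 0°
rotate_crank_by(+61°): θ ← 0° +61° = 61°
rotate_crank_by(-57°): θ ← 61° -57° = 4°
rotate_crank_by(-31°): θ ← 4° -31° = -27°
rotate_crank_by(-46°): θ ← -27° -46° = -73°
rotate_crank_by(+78°): θ ← -73° +78° = 5°
rotate_crank_by(-36°): θ ← 5° -36° = -31°
crank pin P = (r cos θ, r sin θ) = (49.715703, -29.872208)
h = r sin θ − e = -29.872208 − 15 = -44.872208
x = r cos θ + √(L² − h²) = 49.715703 + √(15876.0 − 2013.5151) = 49.715703 + 117.739054 = 167.454758

167.4548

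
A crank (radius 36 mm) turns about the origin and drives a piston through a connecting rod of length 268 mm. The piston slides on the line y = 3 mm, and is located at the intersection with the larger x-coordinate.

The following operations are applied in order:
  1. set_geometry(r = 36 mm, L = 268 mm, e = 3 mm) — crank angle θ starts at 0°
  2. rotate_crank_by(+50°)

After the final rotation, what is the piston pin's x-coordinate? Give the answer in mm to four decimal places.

set_geometry: r = 36 mm, L = 268 mm, e = 3 mm; θ ← 0°
rotate_crank_by(+50°): θ ← 0° +50° = 50°
crank pin P = (r cos θ, r sin θ) = (23.140354, 27.577600)
h = r sin θ − e = 27.577600 − 3 = 24.577600
x = r cos θ + √(L² − h²) = 23.140354 + √(71824.0 − 604.0584) = 23.140354 + 266.870646 = 290.011000

290.0110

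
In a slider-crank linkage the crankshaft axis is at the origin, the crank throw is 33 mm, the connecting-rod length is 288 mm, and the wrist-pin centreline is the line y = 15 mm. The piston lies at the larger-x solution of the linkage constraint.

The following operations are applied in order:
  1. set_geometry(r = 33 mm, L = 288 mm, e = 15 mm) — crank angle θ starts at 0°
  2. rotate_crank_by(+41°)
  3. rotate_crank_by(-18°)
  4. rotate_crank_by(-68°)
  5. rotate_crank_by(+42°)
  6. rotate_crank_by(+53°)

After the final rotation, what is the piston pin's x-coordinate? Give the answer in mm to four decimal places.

set_geometry: r = 33 mm, L = 288 mm, e = 15 mm; θ ← 0°
rotate_crank_by(+41°): θ ← 0° +41° = 41°
rotate_crank_by(-18°): θ ← 41° -18° = 23°
rotate_crank_by(-68°): θ ← 23° -68° = -45°
rotate_crank_by(+42°): θ ← -45° +42° = -3°
rotate_crank_by(+53°): θ ← -3° +53° = 50°
crank pin P = (r cos θ, r sin θ) = (21.211991, 25.279467)
h = r sin θ − e = 25.279467 − 15 = 10.279467
x = r cos θ + √(L² − h²) = 21.211991 + √(82944.0 − 105.6674) = 21.211991 + 287.816491 = 309.028482

309.0285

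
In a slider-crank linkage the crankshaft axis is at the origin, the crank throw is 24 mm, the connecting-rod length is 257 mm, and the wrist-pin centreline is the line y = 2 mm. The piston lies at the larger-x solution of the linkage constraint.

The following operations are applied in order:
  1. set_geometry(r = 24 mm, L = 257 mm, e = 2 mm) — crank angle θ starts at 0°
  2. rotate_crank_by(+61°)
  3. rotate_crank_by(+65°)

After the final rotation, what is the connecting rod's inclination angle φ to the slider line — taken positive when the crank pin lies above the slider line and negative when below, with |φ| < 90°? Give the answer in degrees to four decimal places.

set_geometry: r = 24 mm, L = 257 mm, e = 2 mm; θ ← 0°
rotate_crank_by(+61°): θ ← 0° +61° = 61°
rotate_crank_by(+65°): θ ← 61° +65° = 126°
crank pin P = (r cos θ, r sin θ) = (-14.106846, 19.416408)
h = r sin θ − e = 19.416408 − 2 = 17.416408
sin φ = h / L = 17.416408 / 257 = 0.06776812
φ = arcsin(0.06776812) = 3.885806°

3.8858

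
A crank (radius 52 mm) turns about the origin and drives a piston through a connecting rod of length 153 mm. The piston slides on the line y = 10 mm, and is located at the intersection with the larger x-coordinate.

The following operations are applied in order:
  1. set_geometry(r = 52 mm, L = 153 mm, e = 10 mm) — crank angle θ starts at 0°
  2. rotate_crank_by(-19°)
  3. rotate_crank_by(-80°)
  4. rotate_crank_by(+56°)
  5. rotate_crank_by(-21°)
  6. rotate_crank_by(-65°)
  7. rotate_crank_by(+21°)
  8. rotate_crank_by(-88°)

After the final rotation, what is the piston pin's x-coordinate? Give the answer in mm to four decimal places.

set_geometry: r = 52 mm, L = 153 mm, e = 10 mm; θ ← 0°
rotate_crank_by(-19°): θ ← 0° -19° = -19°
rotate_crank_by(-80°): θ ← -19° -80° = -99°
rotate_crank_by(+56°): θ ← -99° +56° = -43°
rotate_crank_by(-21°): θ ← -43° -21° = -64°
rotate_crank_by(-65°): θ ← -64° -65° = -129°
rotate_crank_by(+21°): θ ← -129° +21° = -108°
rotate_crank_by(-88°): θ ← -108° -88° = -196°
crank pin P = (r cos θ, r sin θ) = (-49.985608, 14.333143)
h = r sin θ − e = 14.333143 − 10 = 4.333143
x = r cos θ + √(L² − h²) = -49.985608 + √(23409.0 − 18.7761) = -49.985608 + 152.938628 = 102.953020

102.9530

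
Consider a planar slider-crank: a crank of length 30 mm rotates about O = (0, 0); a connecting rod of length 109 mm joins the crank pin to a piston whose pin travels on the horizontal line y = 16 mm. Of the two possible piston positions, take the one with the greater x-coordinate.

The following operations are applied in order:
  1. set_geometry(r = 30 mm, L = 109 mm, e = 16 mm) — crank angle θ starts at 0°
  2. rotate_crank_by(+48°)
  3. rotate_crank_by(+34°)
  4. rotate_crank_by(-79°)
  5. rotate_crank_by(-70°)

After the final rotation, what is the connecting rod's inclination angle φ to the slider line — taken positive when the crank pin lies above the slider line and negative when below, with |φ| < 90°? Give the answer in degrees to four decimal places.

set_geometry: r = 30 mm, L = 109 mm, e = 16 mm; θ ← 0°
rotate_crank_by(+48°): θ ← 0° +48° = 48°
rotate_crank_by(+34°): θ ← 48° +34° = 82°
rotate_crank_by(-79°): θ ← 82° -79° = 3°
rotate_crank_by(-70°): θ ← 3° -70° = -67°
crank pin P = (r cos θ, r sin θ) = (11.721934, -27.615146)
h = r sin θ − e = -27.615146 − 16 = -43.615146
sin φ = h / L = -43.615146 / 109 = -0.40013895
φ = arcsin(-0.40013895) = -23.586865°

-23.5869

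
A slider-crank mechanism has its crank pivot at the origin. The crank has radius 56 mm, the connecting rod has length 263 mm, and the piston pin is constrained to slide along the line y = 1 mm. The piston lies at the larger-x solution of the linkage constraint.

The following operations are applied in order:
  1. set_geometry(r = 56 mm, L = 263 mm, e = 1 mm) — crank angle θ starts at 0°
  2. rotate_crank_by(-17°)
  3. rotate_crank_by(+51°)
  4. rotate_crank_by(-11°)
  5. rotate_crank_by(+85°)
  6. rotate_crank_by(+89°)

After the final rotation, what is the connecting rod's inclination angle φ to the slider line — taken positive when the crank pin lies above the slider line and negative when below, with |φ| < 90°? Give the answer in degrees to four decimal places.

set_geometry: r = 56 mm, L = 263 mm, e = 1 mm; θ ← 0°
rotate_crank_by(-17°): θ ← 0° -17° = -17°
rotate_crank_by(+51°): θ ← -17° +51° = 34°
rotate_crank_by(-11°): θ ← 34° -11° = 23°
rotate_crank_by(+85°): θ ← 23° +85° = 108°
rotate_crank_by(+89°): θ ← 108° +89° = 197°
crank pin P = (r cos θ, r sin θ) = (-53.553066, -16.372815)
h = r sin θ − e = -16.372815 − 1 = -17.372815
sin φ = h / L = -17.372815 / 263 = -0.06605633
φ = arcsin(-0.06605633) = -3.787507°

-3.7875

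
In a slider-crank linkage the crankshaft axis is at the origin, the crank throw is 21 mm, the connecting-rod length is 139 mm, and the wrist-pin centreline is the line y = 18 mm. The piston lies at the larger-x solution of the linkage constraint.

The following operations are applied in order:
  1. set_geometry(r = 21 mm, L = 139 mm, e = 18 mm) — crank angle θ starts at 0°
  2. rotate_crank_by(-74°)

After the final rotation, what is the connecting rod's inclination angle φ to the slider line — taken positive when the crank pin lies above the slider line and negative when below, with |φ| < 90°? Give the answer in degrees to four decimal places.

-15.9455

set_geometry: r = 21 mm, L = 139 mm, e = 18 mm; θ ← 0°
rotate_crank_by(-74°): θ ← 0° -74° = -74°
crank pin P = (r cos θ, r sin θ) = (5.788384, -20.186496)
h = r sin θ − e = -20.186496 − 18 = -38.186496
sin φ = h / L = -38.186496 / 139 = -0.27472299
φ = arcsin(-0.27472299) = -15.945507°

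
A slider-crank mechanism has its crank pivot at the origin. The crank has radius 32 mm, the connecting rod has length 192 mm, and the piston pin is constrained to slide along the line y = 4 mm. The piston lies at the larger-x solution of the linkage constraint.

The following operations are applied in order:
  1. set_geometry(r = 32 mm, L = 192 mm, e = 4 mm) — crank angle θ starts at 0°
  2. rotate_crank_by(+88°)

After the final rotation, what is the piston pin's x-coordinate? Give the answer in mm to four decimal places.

set_geometry: r = 32 mm, L = 192 mm, e = 4 mm; θ ← 0°
rotate_crank_by(+88°): θ ← 0° +88° = 88°
crank pin P = (r cos θ, r sin θ) = (1.116784, 31.980506)
h = r sin θ − e = 31.980506 − 4 = 27.980506
x = r cos θ + √(L² − h²) = 1.116784 + √(36864.0 − 782.9087) = 1.116784 + 189.950234 = 191.067018

191.0670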